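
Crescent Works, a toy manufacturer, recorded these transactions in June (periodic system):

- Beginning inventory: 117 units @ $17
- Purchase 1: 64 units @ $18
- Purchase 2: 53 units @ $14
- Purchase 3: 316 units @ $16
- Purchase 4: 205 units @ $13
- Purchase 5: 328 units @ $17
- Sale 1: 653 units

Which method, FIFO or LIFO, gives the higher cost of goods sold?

FIFO COGS: 117 @ $17 + 64 @ $18 + 53 @ $14 + 316 @ $16 + 103 @ $13 = $10,278
LIFO COGS: 328 @ $17 + 205 @ $13 + 120 @ $16 = $10,161

FIFO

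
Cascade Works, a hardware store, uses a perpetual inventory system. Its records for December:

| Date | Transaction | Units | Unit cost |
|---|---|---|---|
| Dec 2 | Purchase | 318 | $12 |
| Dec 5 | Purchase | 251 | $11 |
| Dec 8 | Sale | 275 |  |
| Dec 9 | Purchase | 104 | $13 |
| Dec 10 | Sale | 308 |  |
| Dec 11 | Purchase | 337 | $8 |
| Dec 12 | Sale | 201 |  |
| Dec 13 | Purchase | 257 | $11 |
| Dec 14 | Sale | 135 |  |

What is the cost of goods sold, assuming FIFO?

COGS = $9,897

Dec 8, 275 sold [FIFO — oldest first]: 275 @ $12 = $3,300
Dec 10, 308 sold [FIFO — oldest first]: 43 @ $12 + 251 @ $11 + 14 @ $13 = $3,459
Dec 12, 201 sold [FIFO — oldest first]: 90 @ $13 + 111 @ $8 = $2,058
Dec 14, 135 sold [FIFO — oldest first]: 135 @ $8 = $1,080
Total COGS = $3,300 + $3,459 + $2,058 + $1,080 = $9,897
Ending inventory: 91 @ $8 + 257 @ $11 = $3,555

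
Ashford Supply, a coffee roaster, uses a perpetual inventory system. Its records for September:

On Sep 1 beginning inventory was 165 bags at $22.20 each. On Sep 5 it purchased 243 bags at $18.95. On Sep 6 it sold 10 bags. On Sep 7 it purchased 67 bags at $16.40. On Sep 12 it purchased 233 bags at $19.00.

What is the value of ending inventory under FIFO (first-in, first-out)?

Ending inventory = $13,571.65

Sep 6, 10 sold [FIFO — oldest first]: 10 @ $22.20 = $222.00
Ending inventory: 155 @ $22.20 + 243 @ $18.95 + 67 @ $16.40 + 233 @ $19.00 = $13,571.65
Check: goods available $13,793.65 = COGS $222.00 + ending $13,571.65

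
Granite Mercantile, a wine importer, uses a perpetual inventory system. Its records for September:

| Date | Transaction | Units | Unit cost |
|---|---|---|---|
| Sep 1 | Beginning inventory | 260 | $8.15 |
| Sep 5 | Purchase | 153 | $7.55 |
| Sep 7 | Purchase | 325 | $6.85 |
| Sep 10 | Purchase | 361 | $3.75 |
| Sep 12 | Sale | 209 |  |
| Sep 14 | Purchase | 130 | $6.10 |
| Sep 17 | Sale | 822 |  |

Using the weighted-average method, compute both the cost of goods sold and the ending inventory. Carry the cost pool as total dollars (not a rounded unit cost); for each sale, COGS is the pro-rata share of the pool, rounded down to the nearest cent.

COGS = $6,415.72; ending inventory = $1,231.43

After Sep 1: 260 on hand, pool $2,119.00 (≈ $8.1500 each)
After Sep 5: 413 on hand, pool $3,274.15 (≈ $7.9277 each)
After Sep 7: 738 on hand, pool $5,500.40 (≈ $7.4531 each)
After Sep 10: 1099 on hand, pool $6,854.15 (≈ $6.2367 each)
Sep 12, sell 209: 209/1099 × $6,854.15 → $1,303.47
After Sep 14: 1020 on hand, pool $6,343.68 (≈ $6.2193 each)
Sep 17, sell 822: 822/1020 × $6,343.68 → $5,112.25
Total COGS = $1,303.47 + $5,112.25 = $6,415.72
Ending inventory (cost pool remaining) = $1,231.43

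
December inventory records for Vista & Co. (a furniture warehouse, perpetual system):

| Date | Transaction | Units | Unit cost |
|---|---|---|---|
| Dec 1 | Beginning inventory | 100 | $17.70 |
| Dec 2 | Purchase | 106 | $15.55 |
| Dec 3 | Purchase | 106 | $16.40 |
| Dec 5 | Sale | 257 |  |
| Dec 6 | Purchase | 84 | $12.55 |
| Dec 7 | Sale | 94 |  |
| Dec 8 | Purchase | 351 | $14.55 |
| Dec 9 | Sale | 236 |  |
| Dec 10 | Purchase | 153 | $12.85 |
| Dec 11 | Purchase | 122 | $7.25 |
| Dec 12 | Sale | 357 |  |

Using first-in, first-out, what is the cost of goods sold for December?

COGS = $13,603.00

Dec 5, 257 sold [FIFO — oldest first]: 100 @ $17.70 + 106 @ $15.55 + 51 @ $16.40 = $4,254.70
Dec 7, 94 sold [FIFO — oldest first]: 55 @ $16.40 + 39 @ $12.55 = $1,391.45
Dec 9, 236 sold [FIFO — oldest first]: 45 @ $12.55 + 191 @ $14.55 = $3,343.80
Dec 12, 357 sold [FIFO — oldest first]: 160 @ $14.55 + 153 @ $12.85 + 44 @ $7.25 = $4,613.05
Total COGS = $4,254.70 + $1,391.45 + $3,343.80 + $4,613.05 = $13,603.00
Ending inventory: 78 @ $7.25 = $565.50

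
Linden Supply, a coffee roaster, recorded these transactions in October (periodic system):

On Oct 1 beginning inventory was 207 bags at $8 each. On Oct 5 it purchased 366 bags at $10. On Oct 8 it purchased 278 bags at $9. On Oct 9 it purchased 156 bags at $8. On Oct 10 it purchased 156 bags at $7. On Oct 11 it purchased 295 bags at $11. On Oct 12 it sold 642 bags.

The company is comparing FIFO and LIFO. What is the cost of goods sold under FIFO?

COGS = $5,937

FIFO COGS: 207 @ $8 + 366 @ $10 + 69 @ $9 = $5,937
LIFO COGS: 295 @ $11 + 156 @ $7 + 156 @ $8 + 35 @ $9 = $5,900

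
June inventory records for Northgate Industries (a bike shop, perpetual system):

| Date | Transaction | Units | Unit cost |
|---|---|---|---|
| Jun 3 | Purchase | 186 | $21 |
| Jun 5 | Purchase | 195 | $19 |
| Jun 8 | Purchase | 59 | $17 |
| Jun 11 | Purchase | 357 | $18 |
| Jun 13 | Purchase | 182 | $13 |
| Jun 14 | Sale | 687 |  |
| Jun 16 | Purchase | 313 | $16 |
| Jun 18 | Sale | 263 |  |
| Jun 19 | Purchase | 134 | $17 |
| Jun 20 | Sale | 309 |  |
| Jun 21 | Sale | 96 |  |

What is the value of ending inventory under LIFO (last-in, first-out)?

Jun 14, 687 sold [LIFO — newest first]: 182 @ $13 + 357 @ $18 + 59 @ $17 + 89 @ $19 = $11,486
Jun 18, 263 sold [LIFO — newest first]: 263 @ $16 = $4,208
Jun 20, 309 sold [LIFO — newest first]: 134 @ $17 + 50 @ $16 + 106 @ $19 + 19 @ $21 = $5,491
Jun 21, 96 sold [LIFO — newest first]: 96 @ $21 = $2,016
Total COGS = $11,486 + $4,208 + $5,491 + $2,016 = $23,201
Ending inventory: 71 @ $21 = $1,491
Check: goods available $24,692 = COGS $23,201 + ending $1,491

Ending inventory = $1,491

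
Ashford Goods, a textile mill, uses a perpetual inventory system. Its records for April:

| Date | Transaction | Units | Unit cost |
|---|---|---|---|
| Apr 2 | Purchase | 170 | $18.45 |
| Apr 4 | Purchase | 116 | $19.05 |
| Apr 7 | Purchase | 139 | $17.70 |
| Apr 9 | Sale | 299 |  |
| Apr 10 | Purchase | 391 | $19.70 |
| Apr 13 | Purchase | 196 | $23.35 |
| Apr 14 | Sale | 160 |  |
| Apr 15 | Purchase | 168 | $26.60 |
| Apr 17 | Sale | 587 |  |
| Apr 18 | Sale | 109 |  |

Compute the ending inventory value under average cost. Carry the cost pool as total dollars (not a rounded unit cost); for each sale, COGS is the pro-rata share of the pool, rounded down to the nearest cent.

Ending inventory = $547.43

After Apr 2: 170 on hand, pool $3,136.50 (≈ $18.4500 each)
After Apr 4: 286 on hand, pool $5,346.30 (≈ $18.6934 each)
After Apr 7: 425 on hand, pool $7,806.60 (≈ $18.3685 each)
Apr 9, sell 299: 299/425 × $7,806.60 → $5,492.17
After Apr 10: 517 on hand, pool $10,017.13 (≈ $19.3755 each)
After Apr 13: 713 on hand, pool $14,593.73 (≈ $20.4681 each)
Apr 14, sell 160: 160/713 × $14,593.73 → $3,274.89
After Apr 15: 721 on hand, pool $15,787.64 (≈ $21.8969 each)
Apr 17, sell 587: 587/721 × $15,787.64 → $12,853.46
Apr 18, sell 109: 109/134 × $2,934.18 → $2,386.75
Total COGS = $5,492.17 + $3,274.89 + $12,853.46 + $2,386.75 = $24,007.27
Ending inventory (cost pool remaining) = $547.43
Check: goods available $24,554.70 = COGS $24,007.27 + ending $547.43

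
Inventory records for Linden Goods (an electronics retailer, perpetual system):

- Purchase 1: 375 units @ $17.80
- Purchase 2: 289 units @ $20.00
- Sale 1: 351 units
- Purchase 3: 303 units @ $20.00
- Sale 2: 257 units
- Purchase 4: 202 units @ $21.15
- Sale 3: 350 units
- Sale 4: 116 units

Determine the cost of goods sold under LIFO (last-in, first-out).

Sale 1 (351) [LIFO — newest first]: 289 @ $20.00 + 62 @ $17.80 = $6,883.60
Sale 2 (257) [LIFO — newest first]: 257 @ $20.00 = $5,140.00
Sale 3 (350) [LIFO — newest first]: 202 @ $21.15 + 46 @ $20.00 + 102 @ $17.80 = $7,007.90
Sale 4 (116) [LIFO — newest first]: 116 @ $17.80 = $2,064.80
Total COGS = $6,883.60 + $5,140.00 + $7,007.90 + $2,064.80 = $21,096.30
Ending inventory: 95 @ $17.80 = $1,691.00
Check: goods available $22,787.30 = COGS $21,096.30 + ending $1,691.00

COGS = $21,096.30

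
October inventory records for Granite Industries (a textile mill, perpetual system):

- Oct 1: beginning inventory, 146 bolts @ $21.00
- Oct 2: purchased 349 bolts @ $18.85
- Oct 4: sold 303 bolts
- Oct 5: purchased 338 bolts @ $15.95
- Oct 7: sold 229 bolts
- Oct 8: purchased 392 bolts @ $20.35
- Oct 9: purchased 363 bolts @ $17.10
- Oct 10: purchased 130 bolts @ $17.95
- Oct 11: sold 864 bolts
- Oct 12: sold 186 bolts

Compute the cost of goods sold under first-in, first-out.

Oct 4, 303 sold [FIFO — oldest first]: 146 @ $21.00 + 157 @ $18.85 = $6,025.45
Oct 7, 229 sold [FIFO — oldest first]: 192 @ $18.85 + 37 @ $15.95 = $4,209.35
Oct 11, 864 sold [FIFO — oldest first]: 301 @ $15.95 + 392 @ $20.35 + 171 @ $17.10 = $15,702.25
Oct 12, 186 sold [FIFO — oldest first]: 186 @ $17.10 = $3,180.60
Total COGS = $6,025.45 + $4,209.35 + $15,702.25 + $3,180.60 = $29,117.65
Ending inventory: 6 @ $17.10 + 130 @ $17.95 = $2,436.10
Check: goods available $31,553.75 = COGS $29,117.65 + ending $2,436.10

COGS = $29,117.65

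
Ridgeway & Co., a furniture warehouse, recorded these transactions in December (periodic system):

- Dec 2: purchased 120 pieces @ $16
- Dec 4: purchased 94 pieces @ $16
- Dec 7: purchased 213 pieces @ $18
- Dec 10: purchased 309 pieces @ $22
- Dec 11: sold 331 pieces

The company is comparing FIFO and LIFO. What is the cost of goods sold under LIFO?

FIFO COGS: 120 @ $16 + 94 @ $16 + 117 @ $18 = $5,530
LIFO COGS: 309 @ $22 + 22 @ $18 = $7,194

COGS = $7,194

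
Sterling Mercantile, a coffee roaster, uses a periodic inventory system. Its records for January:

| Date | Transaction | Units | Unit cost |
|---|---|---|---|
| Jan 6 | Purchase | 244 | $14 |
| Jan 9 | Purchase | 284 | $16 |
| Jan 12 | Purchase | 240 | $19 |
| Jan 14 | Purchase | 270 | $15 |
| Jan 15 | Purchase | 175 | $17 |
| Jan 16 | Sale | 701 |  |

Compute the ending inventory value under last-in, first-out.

Ending inventory = $7,704

Jan 16, 701 sold [LIFO — newest first]: 175 @ $17 + 270 @ $15 + 240 @ $19 + 16 @ $16 = $11,841
Ending inventory: 244 @ $14 + 268 @ $16 = $7,704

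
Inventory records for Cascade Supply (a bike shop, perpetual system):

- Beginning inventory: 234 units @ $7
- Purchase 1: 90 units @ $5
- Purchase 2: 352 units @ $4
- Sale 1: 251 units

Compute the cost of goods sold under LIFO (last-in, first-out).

Sale 1 (251) [LIFO — newest first]: 251 @ $4 = $1,004
Ending inventory: 234 @ $7 + 90 @ $5 + 101 @ $4 = $2,492

COGS = $1,004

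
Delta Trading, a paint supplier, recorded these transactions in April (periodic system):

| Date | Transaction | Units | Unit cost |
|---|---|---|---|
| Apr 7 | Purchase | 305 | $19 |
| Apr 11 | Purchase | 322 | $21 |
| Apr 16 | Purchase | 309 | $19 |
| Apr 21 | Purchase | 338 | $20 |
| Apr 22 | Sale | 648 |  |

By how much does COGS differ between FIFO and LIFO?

$304

FIFO COGS: 305 @ $19 + 322 @ $21 + 21 @ $19 = $12,956
LIFO COGS: 338 @ $20 + 309 @ $19 + 1 @ $21 = $12,652
Difference = |$12,956 − $12,652| = $304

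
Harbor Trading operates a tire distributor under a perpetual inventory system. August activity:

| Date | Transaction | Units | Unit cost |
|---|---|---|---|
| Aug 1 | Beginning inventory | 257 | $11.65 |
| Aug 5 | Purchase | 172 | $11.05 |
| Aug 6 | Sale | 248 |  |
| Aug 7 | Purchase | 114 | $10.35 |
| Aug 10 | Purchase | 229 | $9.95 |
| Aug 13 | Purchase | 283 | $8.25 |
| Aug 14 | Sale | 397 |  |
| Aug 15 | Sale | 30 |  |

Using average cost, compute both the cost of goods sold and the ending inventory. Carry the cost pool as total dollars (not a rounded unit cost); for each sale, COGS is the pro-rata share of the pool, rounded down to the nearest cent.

COGS = $6,987.53; ending inventory = $3,700.32

After Aug 1: 257 on hand, pool $2,994.05 (≈ $11.6500 each)
After Aug 5: 429 on hand, pool $4,894.65 (≈ $11.4094 each)
Aug 6, sell 248: 248/429 × $4,894.65 → $2,829.54
After Aug 7: 295 on hand, pool $3,245.01 (≈ $11.0000 each)
After Aug 10: 524 on hand, pool $5,523.56 (≈ $10.5411 each)
After Aug 13: 807 on hand, pool $7,858.31 (≈ $9.7377 each)
Aug 14, sell 397: 397/807 × $7,858.31 → $3,865.86
Aug 15, sell 30: 30/410 × $3,992.45 → $292.13
Total COGS = $2,829.54 + $3,865.86 + $292.13 = $6,987.53
Ending inventory (cost pool remaining) = $3,700.32
Check: goods available $10,687.85 = COGS $6,987.53 + ending $3,700.32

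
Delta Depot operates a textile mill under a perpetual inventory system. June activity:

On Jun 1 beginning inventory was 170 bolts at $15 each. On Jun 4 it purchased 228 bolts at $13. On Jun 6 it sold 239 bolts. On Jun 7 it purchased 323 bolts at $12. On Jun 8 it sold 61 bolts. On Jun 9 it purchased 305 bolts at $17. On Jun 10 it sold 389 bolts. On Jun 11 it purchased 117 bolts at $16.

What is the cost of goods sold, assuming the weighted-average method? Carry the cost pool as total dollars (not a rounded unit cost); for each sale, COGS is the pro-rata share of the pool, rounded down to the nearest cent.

COGS = $9,703.57

After Jun 1: 170 on hand, pool $2,550.00 (≈ $15.0000 each)
After Jun 4: 398 on hand, pool $5,514.00 (≈ $13.8543 each)
Jun 6, sell 239: 239/398 × $5,514.00 → $3,311.17
After Jun 7: 482 on hand, pool $6,078.83 (≈ $12.6117 each)
Jun 8, sell 61: 61/482 × $6,078.83 → $769.31
After Jun 9: 726 on hand, pool $10,494.52 (≈ $14.4553 each)
Jun 10, sell 389: 389/726 × $10,494.52 → $5,623.09
After Jun 11: 454 on hand, pool $6,743.43 (≈ $14.8534 each)
Total COGS = $3,311.17 + $769.31 + $5,623.09 = $9,703.57
Ending inventory (cost pool remaining) = $6,743.43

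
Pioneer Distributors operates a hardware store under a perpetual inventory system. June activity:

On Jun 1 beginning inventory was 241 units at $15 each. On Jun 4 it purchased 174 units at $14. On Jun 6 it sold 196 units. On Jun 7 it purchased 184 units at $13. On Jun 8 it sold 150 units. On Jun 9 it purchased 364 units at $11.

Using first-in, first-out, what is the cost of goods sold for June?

COGS = $5,085

Jun 6, 196 sold [FIFO — oldest first]: 196 @ $15 = $2,940
Jun 8, 150 sold [FIFO — oldest first]: 45 @ $15 + 105 @ $14 = $2,145
Total COGS = $2,940 + $2,145 = $5,085
Ending inventory: 69 @ $14 + 184 @ $13 + 364 @ $11 = $7,362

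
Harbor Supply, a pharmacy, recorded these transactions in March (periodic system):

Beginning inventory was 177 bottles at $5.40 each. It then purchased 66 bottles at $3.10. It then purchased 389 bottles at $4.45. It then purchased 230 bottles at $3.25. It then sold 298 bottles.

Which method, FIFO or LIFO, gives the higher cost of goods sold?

FIFO

FIFO COGS: 177 @ $5.40 + 66 @ $3.10 + 55 @ $4.45 = $1,405.15
LIFO COGS: 230 @ $3.25 + 68 @ $4.45 = $1,050.10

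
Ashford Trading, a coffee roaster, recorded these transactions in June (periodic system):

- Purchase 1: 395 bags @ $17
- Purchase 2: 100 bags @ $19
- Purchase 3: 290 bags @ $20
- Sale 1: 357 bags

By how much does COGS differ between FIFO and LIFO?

FIFO COGS: 357 @ $17 = $6,069
LIFO COGS: 290 @ $20 + 67 @ $19 = $7,073
Difference = |$6,069 − $7,073| = $1,004

$1,004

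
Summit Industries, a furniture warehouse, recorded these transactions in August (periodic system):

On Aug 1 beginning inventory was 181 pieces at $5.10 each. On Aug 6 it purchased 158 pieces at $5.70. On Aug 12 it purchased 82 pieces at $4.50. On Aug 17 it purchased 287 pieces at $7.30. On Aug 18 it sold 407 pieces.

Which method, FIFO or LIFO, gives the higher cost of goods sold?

FIFO COGS: 181 @ $5.10 + 158 @ $5.70 + 68 @ $4.50 = $2,129.70
LIFO COGS: 287 @ $7.30 + 82 @ $4.50 + 38 @ $5.70 = $2,680.70

LIFO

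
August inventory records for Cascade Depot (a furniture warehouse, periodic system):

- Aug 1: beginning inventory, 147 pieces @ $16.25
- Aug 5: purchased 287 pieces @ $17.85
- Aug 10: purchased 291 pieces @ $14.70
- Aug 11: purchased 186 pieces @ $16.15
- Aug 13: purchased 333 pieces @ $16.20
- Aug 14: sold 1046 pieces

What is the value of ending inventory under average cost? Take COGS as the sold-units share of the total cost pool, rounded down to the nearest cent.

Ending inventory = $3,213.19

Aug 14, sell 1046: 1046/1244 × $20,187.90 → $16,974.71
Ending inventory (cost pool remaining) = $3,213.19
Check: goods available $20,187.90 = COGS $16,974.71 + ending $3,213.19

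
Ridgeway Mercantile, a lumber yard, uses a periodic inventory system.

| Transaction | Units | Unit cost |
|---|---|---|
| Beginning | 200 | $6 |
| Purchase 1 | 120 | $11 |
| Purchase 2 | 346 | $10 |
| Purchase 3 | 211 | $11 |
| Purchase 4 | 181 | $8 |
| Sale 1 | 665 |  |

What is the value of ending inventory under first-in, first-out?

Sale 1 (665) [FIFO — oldest first]: 200 @ $6 + 120 @ $11 + 345 @ $10 = $5,970
Ending inventory: 1 @ $10 + 211 @ $11 + 181 @ $8 = $3,779

Ending inventory = $3,779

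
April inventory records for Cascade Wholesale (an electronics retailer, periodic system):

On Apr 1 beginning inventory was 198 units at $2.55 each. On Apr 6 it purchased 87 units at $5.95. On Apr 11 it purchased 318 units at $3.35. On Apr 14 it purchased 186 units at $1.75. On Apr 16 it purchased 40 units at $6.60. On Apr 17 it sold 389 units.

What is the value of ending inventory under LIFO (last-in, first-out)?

Ending inventory = $1,541.80

Apr 17, 389 sold [LIFO — newest first]: 40 @ $6.60 + 186 @ $1.75 + 163 @ $3.35 = $1,135.55
Ending inventory: 198 @ $2.55 + 87 @ $5.95 + 155 @ $3.35 = $1,541.80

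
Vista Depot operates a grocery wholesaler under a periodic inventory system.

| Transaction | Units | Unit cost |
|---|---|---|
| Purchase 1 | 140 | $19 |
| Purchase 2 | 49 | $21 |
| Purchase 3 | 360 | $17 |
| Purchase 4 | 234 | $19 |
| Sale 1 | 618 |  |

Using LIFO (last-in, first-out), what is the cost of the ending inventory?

Sale 1 (618) [LIFO — newest first]: 234 @ $19 + 360 @ $17 + 24 @ $21 = $11,070
Ending inventory: 140 @ $19 + 25 @ $21 = $3,185

Ending inventory = $3,185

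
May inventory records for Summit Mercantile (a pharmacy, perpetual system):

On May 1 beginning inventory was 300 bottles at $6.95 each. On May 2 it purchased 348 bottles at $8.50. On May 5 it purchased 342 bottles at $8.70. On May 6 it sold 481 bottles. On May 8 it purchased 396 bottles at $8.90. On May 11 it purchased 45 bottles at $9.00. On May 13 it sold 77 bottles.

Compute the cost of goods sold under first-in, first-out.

May 6, 481 sold [FIFO — oldest first]: 300 @ $6.95 + 181 @ $8.50 = $3,623.50
May 13, 77 sold [FIFO — oldest first]: 77 @ $8.50 = $654.50
Total COGS = $3,623.50 + $654.50 = $4,278.00
Ending inventory: 90 @ $8.50 + 342 @ $8.70 + 396 @ $8.90 + 45 @ $9.00 = $7,669.80
Check: goods available $11,947.80 = COGS $4,278.00 + ending $7,669.80

COGS = $4,278.00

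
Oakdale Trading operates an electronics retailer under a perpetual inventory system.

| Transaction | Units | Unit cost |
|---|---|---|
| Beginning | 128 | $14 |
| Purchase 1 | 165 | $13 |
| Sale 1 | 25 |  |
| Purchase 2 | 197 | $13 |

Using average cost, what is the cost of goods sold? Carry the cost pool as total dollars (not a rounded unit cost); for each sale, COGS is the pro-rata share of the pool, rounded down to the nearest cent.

After Beginning: 128 on hand, pool $1,792.00 (≈ $14.0000 each)
After Purchase 1: 293 on hand, pool $3,937.00 (≈ $13.4369 each)
Sale 1, sell 25: 25/293 × $3,937.00 → $335.92
After Purchase 2: 465 on hand, pool $6,162.08 (≈ $13.2518 each)
Ending inventory (cost pool remaining) = $6,162.08
Check: goods available $6,498.00 = COGS $335.92 + ending $6,162.08

COGS = $335.92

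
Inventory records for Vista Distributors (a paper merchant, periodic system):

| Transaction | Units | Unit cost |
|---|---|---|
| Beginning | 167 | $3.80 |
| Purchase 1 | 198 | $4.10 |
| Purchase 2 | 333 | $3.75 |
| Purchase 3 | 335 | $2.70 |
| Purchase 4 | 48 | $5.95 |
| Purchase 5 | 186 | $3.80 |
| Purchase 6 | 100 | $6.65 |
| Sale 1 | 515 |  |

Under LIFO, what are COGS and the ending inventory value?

COGS = $2,146.10; ending inventory = $3,110.95

Sale 1 (515) [LIFO — newest first]: 100 @ $6.65 + 186 @ $3.80 + 48 @ $5.95 + 181 @ $2.70 = $2,146.10
Ending inventory: 167 @ $3.80 + 198 @ $4.10 + 333 @ $3.75 + 154 @ $2.70 = $3,110.95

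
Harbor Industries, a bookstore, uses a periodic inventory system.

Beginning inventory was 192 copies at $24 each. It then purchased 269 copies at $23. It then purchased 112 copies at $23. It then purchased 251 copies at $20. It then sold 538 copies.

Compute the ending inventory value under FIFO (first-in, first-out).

Sale 1 (538) [FIFO — oldest first]: 192 @ $24 + 269 @ $23 + 77 @ $23 = $12,566
Ending inventory: 35 @ $23 + 251 @ $20 = $5,825

Ending inventory = $5,825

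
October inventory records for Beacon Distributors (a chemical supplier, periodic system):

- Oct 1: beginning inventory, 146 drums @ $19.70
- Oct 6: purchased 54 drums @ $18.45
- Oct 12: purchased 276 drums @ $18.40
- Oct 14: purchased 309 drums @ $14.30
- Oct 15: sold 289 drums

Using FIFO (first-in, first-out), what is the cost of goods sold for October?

COGS = $5,510.10

Oct 15, 289 sold [FIFO — oldest first]: 146 @ $19.70 + 54 @ $18.45 + 89 @ $18.40 = $5,510.10
Ending inventory: 187 @ $18.40 + 309 @ $14.30 = $7,859.50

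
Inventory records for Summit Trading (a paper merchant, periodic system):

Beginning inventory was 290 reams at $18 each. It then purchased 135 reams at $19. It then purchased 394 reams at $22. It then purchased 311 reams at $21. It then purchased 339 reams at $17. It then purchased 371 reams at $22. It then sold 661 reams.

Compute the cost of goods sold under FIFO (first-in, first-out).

COGS = $12,977

Sale 1 (661) [FIFO — oldest first]: 290 @ $18 + 135 @ $19 + 236 @ $22 = $12,977
Ending inventory: 158 @ $22 + 311 @ $21 + 339 @ $17 + 371 @ $22 = $23,932
Check: goods available $36,909 = COGS $12,977 + ending $23,932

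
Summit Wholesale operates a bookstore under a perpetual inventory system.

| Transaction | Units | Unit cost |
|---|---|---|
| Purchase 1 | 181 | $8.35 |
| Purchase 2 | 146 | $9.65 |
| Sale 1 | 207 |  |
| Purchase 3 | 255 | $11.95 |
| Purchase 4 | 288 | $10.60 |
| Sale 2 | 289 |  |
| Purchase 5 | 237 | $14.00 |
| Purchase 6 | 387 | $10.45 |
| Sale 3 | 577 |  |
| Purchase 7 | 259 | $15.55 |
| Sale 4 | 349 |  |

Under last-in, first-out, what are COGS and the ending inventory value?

COGS = $16,886.45; ending inventory = $3,523.45

Sale 1 (207) [LIFO — newest first]: 146 @ $9.65 + 61 @ $8.35 = $1,918.25
Sale 2 (289) [LIFO — newest first]: 288 @ $10.60 + 1 @ $11.95 = $3,064.75
Sale 3 (577) [LIFO — newest first]: 387 @ $10.45 + 190 @ $14.00 = $6,704.15
Sale 4 (349) [LIFO — newest first]: 259 @ $15.55 + 47 @ $14.00 + 43 @ $11.95 = $5,199.30
Total COGS = $1,918.25 + $3,064.75 + $6,704.15 + $5,199.30 = $16,886.45
Ending inventory: 120 @ $8.35 + 211 @ $11.95 = $3,523.45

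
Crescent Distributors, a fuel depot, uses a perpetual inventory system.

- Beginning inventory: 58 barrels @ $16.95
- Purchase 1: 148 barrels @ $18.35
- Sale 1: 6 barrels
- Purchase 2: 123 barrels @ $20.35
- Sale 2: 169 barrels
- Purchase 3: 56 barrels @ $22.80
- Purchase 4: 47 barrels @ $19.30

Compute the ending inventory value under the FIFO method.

Ending inventory = $5,255.80

Sale 1 (6) [FIFO — oldest first]: 6 @ $16.95 = $101.70
Sale 2 (169) [FIFO — oldest first]: 52 @ $16.95 + 117 @ $18.35 = $3,028.35
Total COGS = $101.70 + $3,028.35 = $3,130.05
Ending inventory: 31 @ $18.35 + 123 @ $20.35 + 56 @ $22.80 + 47 @ $19.30 = $5,255.80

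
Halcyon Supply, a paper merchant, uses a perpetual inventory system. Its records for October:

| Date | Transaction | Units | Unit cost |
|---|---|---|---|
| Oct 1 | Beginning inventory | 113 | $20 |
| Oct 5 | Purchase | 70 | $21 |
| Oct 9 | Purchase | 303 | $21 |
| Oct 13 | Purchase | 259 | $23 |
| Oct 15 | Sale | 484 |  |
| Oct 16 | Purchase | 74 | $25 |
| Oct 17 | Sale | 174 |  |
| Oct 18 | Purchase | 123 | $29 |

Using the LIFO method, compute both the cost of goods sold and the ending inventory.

COGS = $14,632; ending inventory = $6,835

Oct 15, 484 sold [LIFO — newest first]: 259 @ $23 + 225 @ $21 = $10,682
Oct 17, 174 sold [LIFO — newest first]: 74 @ $25 + 78 @ $21 + 22 @ $21 = $3,950
Total COGS = $10,682 + $3,950 = $14,632
Ending inventory: 113 @ $20 + 48 @ $21 + 123 @ $29 = $6,835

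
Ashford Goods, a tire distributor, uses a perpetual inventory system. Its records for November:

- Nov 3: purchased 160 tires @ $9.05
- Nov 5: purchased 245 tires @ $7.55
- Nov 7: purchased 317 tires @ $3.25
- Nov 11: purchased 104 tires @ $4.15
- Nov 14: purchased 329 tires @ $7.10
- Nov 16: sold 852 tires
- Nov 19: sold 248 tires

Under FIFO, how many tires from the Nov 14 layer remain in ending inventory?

Nov 16, 852 sold [FIFO — oldest first]: 160 @ $9.05 + 245 @ $7.55 + 317 @ $3.25 + 104 @ $4.15 + 26 @ $7.10 = $4,944.20
Nov 19, 248 sold [FIFO — oldest first]: 248 @ $7.10 = $1,760.80
Total COGS = $4,944.20 + $1,760.80 = $6,705.00
Ending inventory: 55 @ $7.10 = $390.50

55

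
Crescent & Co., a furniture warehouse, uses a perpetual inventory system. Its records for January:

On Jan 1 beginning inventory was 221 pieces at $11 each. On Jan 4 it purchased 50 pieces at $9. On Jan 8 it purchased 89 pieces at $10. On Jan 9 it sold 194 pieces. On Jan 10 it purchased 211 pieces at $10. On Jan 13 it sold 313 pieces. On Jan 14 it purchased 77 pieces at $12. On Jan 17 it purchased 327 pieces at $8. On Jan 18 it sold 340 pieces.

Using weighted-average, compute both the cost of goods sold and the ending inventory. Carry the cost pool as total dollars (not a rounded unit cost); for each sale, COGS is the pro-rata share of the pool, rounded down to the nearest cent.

COGS = $8,274.08; ending inventory = $1,146.92

After Jan 1: 221 on hand, pool $2,431.00 (≈ $11.0000 each)
After Jan 4: 271 on hand, pool $2,881.00 (≈ $10.6310 each)
After Jan 8: 360 on hand, pool $3,771.00 (≈ $10.4750 each)
Jan 9, sell 194: 194/360 × $3,771.00 → $2,032.15
After Jan 10: 377 on hand, pool $3,848.85 (≈ $10.2092 each)
Jan 13, sell 313: 313/377 × $3,848.85 → $3,195.46
After Jan 14: 141 on hand, pool $1,577.39 (≈ $11.1872 each)
After Jan 17: 468 on hand, pool $4,193.39 (≈ $8.9602 each)
Jan 18, sell 340: 340/468 × $4,193.39 → $3,046.47
Total COGS = $2,032.15 + $3,195.46 + $3,046.47 = $8,274.08
Ending inventory (cost pool remaining) = $1,146.92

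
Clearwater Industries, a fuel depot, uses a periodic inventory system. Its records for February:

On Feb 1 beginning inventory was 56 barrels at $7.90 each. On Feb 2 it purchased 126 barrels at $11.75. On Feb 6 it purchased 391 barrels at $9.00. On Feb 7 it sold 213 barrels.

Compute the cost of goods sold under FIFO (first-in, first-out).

COGS = $2,201.90

Feb 7, 213 sold [FIFO — oldest first]: 56 @ $7.90 + 126 @ $11.75 + 31 @ $9.00 = $2,201.90
Ending inventory: 360 @ $9.00 = $3,240.00
Check: goods available $5,441.90 = COGS $2,201.90 + ending $3,240.00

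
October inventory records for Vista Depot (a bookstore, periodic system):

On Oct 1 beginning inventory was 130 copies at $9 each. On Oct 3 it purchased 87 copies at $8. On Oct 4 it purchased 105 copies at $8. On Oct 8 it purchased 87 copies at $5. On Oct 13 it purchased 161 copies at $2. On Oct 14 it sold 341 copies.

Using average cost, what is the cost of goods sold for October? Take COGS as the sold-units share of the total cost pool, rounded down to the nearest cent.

COGS = $2,071.72

Oct 14, sell 341: 341/570 × $3,463.00 → $2,071.72
Ending inventory (cost pool remaining) = $1,391.28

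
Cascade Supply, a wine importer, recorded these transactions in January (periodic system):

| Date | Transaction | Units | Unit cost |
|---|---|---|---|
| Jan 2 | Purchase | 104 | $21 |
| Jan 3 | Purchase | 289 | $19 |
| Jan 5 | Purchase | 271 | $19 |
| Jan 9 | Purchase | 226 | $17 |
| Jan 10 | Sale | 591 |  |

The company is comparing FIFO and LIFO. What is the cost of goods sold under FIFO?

COGS = $11,437

FIFO COGS: 104 @ $21 + 289 @ $19 + 198 @ $19 = $11,437
LIFO COGS: 226 @ $17 + 271 @ $19 + 94 @ $19 = $10,777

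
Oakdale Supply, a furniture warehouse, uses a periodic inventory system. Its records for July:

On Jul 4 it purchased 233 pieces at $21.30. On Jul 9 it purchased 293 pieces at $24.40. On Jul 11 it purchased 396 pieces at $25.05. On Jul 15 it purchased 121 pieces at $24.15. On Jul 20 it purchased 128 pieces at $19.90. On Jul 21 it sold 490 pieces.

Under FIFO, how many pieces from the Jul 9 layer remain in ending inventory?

Jul 21, 490 sold [FIFO — oldest first]: 233 @ $21.30 + 257 @ $24.40 = $11,233.70
Ending inventory: 36 @ $24.40 + 396 @ $25.05 + 121 @ $24.15 + 128 @ $19.90 = $16,267.55

36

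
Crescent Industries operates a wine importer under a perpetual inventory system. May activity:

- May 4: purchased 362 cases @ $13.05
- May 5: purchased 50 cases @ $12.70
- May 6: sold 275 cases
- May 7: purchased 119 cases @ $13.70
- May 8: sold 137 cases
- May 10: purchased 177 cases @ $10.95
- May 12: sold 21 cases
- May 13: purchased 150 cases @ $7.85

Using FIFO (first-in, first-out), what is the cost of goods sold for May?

May 6, 275 sold [FIFO — oldest first]: 275 @ $13.05 = $3,588.75
May 8, 137 sold [FIFO — oldest first]: 87 @ $13.05 + 50 @ $12.70 = $1,770.35
May 12, 21 sold [FIFO — oldest first]: 21 @ $13.70 = $287.70
Total COGS = $3,588.75 + $1,770.35 + $287.70 = $5,646.80
Ending inventory: 98 @ $13.70 + 177 @ $10.95 + 150 @ $7.85 = $4,458.25

COGS = $5,646.80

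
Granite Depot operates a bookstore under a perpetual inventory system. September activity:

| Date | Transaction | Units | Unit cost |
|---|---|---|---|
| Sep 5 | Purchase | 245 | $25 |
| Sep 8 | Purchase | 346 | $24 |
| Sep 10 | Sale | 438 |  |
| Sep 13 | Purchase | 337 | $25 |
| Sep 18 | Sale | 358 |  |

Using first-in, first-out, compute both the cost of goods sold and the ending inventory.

COGS = $19,554; ending inventory = $3,300

Sep 10, 438 sold [FIFO — oldest first]: 245 @ $25 + 193 @ $24 = $10,757
Sep 18, 358 sold [FIFO — oldest first]: 153 @ $24 + 205 @ $25 = $8,797
Total COGS = $10,757 + $8,797 = $19,554
Ending inventory: 132 @ $25 = $3,300
Check: goods available $22,854 = COGS $19,554 + ending $3,300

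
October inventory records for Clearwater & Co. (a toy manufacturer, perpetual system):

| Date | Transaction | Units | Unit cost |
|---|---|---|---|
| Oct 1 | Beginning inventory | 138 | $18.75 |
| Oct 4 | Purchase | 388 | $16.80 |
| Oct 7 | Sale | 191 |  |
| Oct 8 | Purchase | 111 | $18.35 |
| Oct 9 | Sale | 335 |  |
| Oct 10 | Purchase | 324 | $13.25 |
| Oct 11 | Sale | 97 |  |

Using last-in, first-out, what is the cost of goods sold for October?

Oct 7, 191 sold [LIFO — newest first]: 191 @ $16.80 = $3,208.80
Oct 9, 335 sold [LIFO — newest first]: 111 @ $18.35 + 197 @ $16.80 + 27 @ $18.75 = $5,852.70
Oct 11, 97 sold [LIFO — newest first]: 97 @ $13.25 = $1,285.25
Total COGS = $3,208.80 + $5,852.70 + $1,285.25 = $10,346.75
Ending inventory: 111 @ $18.75 + 227 @ $13.25 = $5,089.00
Check: goods available $15,435.75 = COGS $10,346.75 + ending $5,089.00

COGS = $10,346.75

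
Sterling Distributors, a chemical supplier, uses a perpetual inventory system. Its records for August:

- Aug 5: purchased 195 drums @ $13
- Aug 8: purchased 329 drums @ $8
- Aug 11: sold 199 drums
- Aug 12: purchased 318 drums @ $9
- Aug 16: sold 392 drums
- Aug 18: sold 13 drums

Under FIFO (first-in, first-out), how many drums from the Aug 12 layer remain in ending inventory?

238

Aug 11, 199 sold [FIFO — oldest first]: 195 @ $13 + 4 @ $8 = $2,567
Aug 16, 392 sold [FIFO — oldest first]: 325 @ $8 + 67 @ $9 = $3,203
Aug 18, 13 sold [FIFO — oldest first]: 13 @ $9 = $117
Total COGS = $2,567 + $3,203 + $117 = $5,887
Ending inventory: 238 @ $9 = $2,142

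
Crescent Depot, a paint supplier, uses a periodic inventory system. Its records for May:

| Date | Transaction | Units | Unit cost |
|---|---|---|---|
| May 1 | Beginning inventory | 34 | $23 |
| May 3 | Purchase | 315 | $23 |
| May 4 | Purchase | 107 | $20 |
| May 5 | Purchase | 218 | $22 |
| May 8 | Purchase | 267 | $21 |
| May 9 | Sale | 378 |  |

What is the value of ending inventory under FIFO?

Ending inventory = $11,963

May 9, 378 sold [FIFO — oldest first]: 34 @ $23 + 315 @ $23 + 29 @ $20 = $8,607
Ending inventory: 78 @ $20 + 218 @ $22 + 267 @ $21 = $11,963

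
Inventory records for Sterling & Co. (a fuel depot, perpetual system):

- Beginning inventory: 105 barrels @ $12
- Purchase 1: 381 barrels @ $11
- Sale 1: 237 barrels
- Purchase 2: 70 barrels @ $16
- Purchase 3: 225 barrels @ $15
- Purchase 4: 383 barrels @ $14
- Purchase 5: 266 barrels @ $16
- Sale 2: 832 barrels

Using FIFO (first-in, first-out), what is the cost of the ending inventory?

Sale 1 (237) [FIFO — oldest first]: 105 @ $12 + 132 @ $11 = $2,712
Sale 2 (832) [FIFO — oldest first]: 249 @ $11 + 70 @ $16 + 225 @ $15 + 288 @ $14 = $11,266
Total COGS = $2,712 + $11,266 = $13,978
Ending inventory: 95 @ $14 + 266 @ $16 = $5,586

Ending inventory = $5,586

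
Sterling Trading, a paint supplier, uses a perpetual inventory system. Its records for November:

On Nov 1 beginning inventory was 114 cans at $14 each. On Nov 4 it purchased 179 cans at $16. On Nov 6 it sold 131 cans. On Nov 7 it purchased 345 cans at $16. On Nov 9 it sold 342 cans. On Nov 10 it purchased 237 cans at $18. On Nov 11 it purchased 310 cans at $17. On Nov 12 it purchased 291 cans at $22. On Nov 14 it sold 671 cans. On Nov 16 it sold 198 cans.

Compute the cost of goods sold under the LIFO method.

COGS = $24,002

Nov 6, 131 sold [LIFO — newest first]: 131 @ $16 = $2,096
Nov 9, 342 sold [LIFO — newest first]: 342 @ $16 = $5,472
Nov 14, 671 sold [LIFO — newest first]: 291 @ $22 + 310 @ $17 + 70 @ $18 = $12,932
Nov 16, 198 sold [LIFO — newest first]: 167 @ $18 + 3 @ $16 + 28 @ $16 = $3,502
Total COGS = $2,096 + $5,472 + $12,932 + $3,502 = $24,002
Ending inventory: 114 @ $14 + 20 @ $16 = $1,916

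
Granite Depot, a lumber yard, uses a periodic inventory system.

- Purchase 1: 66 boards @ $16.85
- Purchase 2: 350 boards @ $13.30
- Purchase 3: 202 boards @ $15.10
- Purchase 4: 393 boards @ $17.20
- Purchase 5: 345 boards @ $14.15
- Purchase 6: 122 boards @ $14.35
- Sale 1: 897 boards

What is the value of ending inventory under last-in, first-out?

Ending inventory = $8,258.60

Sale 1 (897) [LIFO — newest first]: 122 @ $14.35 + 345 @ $14.15 + 393 @ $17.20 + 37 @ $15.10 = $13,950.75
Ending inventory: 66 @ $16.85 + 350 @ $13.30 + 165 @ $15.10 = $8,258.60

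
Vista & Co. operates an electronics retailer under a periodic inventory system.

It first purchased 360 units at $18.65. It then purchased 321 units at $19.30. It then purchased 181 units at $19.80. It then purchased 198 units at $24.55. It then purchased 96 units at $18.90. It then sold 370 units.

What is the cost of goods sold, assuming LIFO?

COGS = $8,180.10

Sale 1 (370) [LIFO — newest first]: 96 @ $18.90 + 198 @ $24.55 + 76 @ $19.80 = $8,180.10
Ending inventory: 360 @ $18.65 + 321 @ $19.30 + 105 @ $19.80 = $14,988.30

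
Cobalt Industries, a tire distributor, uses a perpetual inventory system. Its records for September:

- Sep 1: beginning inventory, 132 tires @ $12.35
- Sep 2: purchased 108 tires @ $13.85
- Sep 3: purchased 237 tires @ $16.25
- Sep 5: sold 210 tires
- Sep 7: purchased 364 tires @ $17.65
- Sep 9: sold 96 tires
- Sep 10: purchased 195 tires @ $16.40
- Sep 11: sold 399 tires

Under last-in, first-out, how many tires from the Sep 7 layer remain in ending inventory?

Sep 5, 210 sold [LIFO — newest first]: 210 @ $16.25 = $3,412.50
Sep 9, 96 sold [LIFO — newest first]: 96 @ $17.65 = $1,694.40
Sep 11, 399 sold [LIFO — newest first]: 195 @ $16.40 + 204 @ $17.65 = $6,798.60
Total COGS = $3,412.50 + $1,694.40 + $6,798.60 = $11,905.50
Ending inventory: 132 @ $12.35 + 108 @ $13.85 + 27 @ $16.25 + 64 @ $17.65 = $4,694.35

64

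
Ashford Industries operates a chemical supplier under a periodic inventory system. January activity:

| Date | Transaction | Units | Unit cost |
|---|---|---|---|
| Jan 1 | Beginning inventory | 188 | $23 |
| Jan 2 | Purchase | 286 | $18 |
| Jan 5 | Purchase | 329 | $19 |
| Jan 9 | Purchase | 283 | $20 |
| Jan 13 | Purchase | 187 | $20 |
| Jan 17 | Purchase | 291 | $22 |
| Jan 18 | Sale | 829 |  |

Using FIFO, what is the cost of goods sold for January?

Jan 18, 829 sold [FIFO — oldest first]: 188 @ $23 + 286 @ $18 + 329 @ $19 + 26 @ $20 = $16,243
Ending inventory: 257 @ $20 + 187 @ $20 + 291 @ $22 = $15,282

COGS = $16,243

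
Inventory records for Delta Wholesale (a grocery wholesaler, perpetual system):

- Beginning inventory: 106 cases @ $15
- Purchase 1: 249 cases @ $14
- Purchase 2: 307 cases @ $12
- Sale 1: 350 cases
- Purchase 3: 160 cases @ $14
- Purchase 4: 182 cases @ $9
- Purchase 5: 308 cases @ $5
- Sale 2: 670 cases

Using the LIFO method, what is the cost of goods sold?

COGS = $9,984

Sale 1 (350) [LIFO — newest first]: 307 @ $12 + 43 @ $14 = $4,286
Sale 2 (670) [LIFO — newest first]: 308 @ $5 + 182 @ $9 + 160 @ $14 + 20 @ $14 = $5,698
Total COGS = $4,286 + $5,698 = $9,984
Ending inventory: 106 @ $15 + 186 @ $14 = $4,194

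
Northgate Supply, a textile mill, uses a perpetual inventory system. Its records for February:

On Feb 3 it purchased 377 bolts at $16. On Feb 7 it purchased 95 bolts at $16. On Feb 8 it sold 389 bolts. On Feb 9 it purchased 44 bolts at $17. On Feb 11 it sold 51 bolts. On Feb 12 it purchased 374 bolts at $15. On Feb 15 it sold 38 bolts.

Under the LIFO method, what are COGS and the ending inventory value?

COGS = $7,654; ending inventory = $6,256

Feb 8, 389 sold [LIFO — newest first]: 95 @ $16 + 294 @ $16 = $6,224
Feb 11, 51 sold [LIFO — newest first]: 44 @ $17 + 7 @ $16 = $860
Feb 15, 38 sold [LIFO — newest first]: 38 @ $15 = $570
Total COGS = $6,224 + $860 + $570 = $7,654
Ending inventory: 76 @ $16 + 336 @ $15 = $6,256
Check: goods available $13,910 = COGS $7,654 + ending $6,256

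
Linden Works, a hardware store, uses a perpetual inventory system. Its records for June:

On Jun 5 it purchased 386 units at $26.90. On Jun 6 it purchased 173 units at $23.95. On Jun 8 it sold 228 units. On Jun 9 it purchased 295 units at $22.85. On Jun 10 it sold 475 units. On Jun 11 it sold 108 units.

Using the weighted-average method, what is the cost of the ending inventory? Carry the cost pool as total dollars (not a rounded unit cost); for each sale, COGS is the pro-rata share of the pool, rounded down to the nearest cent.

After Jun 5: 386 on hand, pool $10,383.40 (≈ $26.9000 each)
After Jun 6: 559 on hand, pool $14,526.75 (≈ $25.9870 each)
Jun 8, sell 228: 228/559 × $14,526.75 → $5,925.04
After Jun 9: 626 on hand, pool $15,342.46 (≈ $24.5087 each)
Jun 10, sell 475: 475/626 × $15,342.46 → $11,641.64
Jun 11, sell 108: 108/151 × $3,700.82 → $2,646.94
Total COGS = $5,925.04 + $11,641.64 + $2,646.94 = $20,213.62
Ending inventory (cost pool remaining) = $1,053.88
Check: goods available $21,267.50 = COGS $20,213.62 + ending $1,053.88

Ending inventory = $1,053.88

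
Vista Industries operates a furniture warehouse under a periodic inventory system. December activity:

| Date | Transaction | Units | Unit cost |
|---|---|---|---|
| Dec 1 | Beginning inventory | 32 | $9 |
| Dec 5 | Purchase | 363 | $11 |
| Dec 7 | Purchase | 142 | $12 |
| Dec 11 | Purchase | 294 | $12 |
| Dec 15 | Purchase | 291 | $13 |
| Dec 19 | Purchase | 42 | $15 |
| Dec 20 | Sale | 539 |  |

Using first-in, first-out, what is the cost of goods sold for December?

COGS = $6,009

Dec 20, 539 sold [FIFO — oldest first]: 32 @ $9 + 363 @ $11 + 142 @ $12 + 2 @ $12 = $6,009
Ending inventory: 292 @ $12 + 291 @ $13 + 42 @ $15 = $7,917
Check: goods available $13,926 = COGS $6,009 + ending $7,917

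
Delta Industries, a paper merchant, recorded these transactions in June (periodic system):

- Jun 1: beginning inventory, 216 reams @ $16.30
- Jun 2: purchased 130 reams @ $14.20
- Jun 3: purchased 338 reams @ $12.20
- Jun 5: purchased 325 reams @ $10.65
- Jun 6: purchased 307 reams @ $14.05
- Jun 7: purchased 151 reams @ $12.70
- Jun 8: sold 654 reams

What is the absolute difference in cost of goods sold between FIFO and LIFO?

FIFO COGS: 216 @ $16.30 + 130 @ $14.20 + 308 @ $12.20 = $9,124.40
LIFO COGS: 151 @ $12.70 + 307 @ $14.05 + 196 @ $10.65 = $8,318.45
Difference = |$9,124.40 − $8,318.45| = $805.95

$805.95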